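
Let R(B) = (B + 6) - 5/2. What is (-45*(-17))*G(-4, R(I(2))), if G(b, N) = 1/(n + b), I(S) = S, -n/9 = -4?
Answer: 765/32 ≈ 23.906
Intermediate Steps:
n = 36 (n = -9*(-4) = 36)
R(B) = 7/2 + B (R(B) = (6 + B) - 5*½ = (6 + B) - 5/2 = 7/2 + B)
G(b, N) = 1/(36 + b)
(-45*(-17))*G(-4, R(I(2))) = (-45*(-17))/(36 - 4) = 765/32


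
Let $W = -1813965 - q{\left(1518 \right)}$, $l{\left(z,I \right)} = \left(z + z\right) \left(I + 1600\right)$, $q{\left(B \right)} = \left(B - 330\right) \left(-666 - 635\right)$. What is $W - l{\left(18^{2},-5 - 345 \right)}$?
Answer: $-1078377$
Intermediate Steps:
$q{\left(B \right)} = 429330 - 1301 B$ ($q{\left(B \right)} = \left(-330 + B\right) \left(-1301\right) = 429330 - 1301 B$)
$l{\left(z,I \right)} = 2 z \left(1600 + I\right)$
$W = -268377$ ($W = -1813965 - \left(429330 - 1974918\right) = -1813965 - -1545588 = -1813965 + 1545588 = -268377$)
$W - l{\left(18^{2},-5 - 345 \right)} = -268377 - 2 \cdot 18^{2} \left(1600 - 350\right) = -268377 - 2 \cdot 324 \left(1600 - 350\right) = -268377 - 2 \cdot 324 \cdot 1250 = -268377 - 810000 = -1078377$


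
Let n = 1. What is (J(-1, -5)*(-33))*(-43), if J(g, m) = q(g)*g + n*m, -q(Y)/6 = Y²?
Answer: 1419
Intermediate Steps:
q(Y) = -6*Y²
J(g, m) = m - 6*g³ (J(g, m) = (-6*g²)*g + 1*m = -6*g³ + m = m - 6*g³)
(J(-1, -5)*(-33))*(-43) = ((-5 - 6*(-1)³)*(-33))*(-43) = ((-5 - 6*(-1))*(-33))*(-43) = ((-5 + 6)*(-33))*(-43) = (1*(-33))*(-43) = -33*(-43) = 1419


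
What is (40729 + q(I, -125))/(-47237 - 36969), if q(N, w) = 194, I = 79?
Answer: -40923/84206 ≈ -0.48599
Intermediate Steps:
(40729 + q(I, -125))/(-47237 - 36969) = (40729 + 194)/(-47237 - 36969) = 40923/(-84206) = 40923*(-1/84206) = -40923/84206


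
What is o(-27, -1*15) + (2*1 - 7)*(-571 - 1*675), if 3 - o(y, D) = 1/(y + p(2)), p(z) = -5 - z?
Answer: 211923/34 ≈ 6233.0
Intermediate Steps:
o(y, D) = 3 - 1/(-7 + y) (o(y, D) = 3 - 1/(y + (-5 - 1*2)) = 3 - 1/(y + (-5 - 2)) = 3 - 1/(y - 7) = 3 - 1/(-7 + y))
o(-27, -1*15) + (2*1 - 7)*(-571 - 1*675) = (-22 + 3*(-27))/(-7 - 27) + (2*1 - 7)*(-571 - 1*675) = (-22 - 81)/(-34) + (2 - 7)*(-571 - 675) = -1/34*(-103) - 5*(-1246) = 103/34 + 6230 = 211923/34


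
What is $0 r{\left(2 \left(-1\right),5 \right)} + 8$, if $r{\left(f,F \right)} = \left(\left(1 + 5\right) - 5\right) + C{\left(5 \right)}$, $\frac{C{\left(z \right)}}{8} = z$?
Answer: $8$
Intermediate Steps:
$C{\left(z \right)} = 8 z$
$r{\left(f,F \right)} = 41$ ($r{\left(f,F \right)} = \left(\left(1 + 5\right) - 5\right) + 8 \cdot 5 = \left(6 - 5\right) + 40 = 1 + 40 = 41$)
$0 r{\left(2 \left(-1\right),5 \right)} + 8 = 0 \cdot 41 + 8 = 0 + 8 = 8$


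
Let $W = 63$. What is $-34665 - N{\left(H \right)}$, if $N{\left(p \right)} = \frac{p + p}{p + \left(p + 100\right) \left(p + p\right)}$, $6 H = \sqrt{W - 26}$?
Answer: $- \frac{6301613499}{181786} + \frac{3 \sqrt{37}}{181786} \approx -34665.0$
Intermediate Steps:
$H = \frac{\sqrt{37}}{6}$ ($H = \frac{\sqrt{63 - 26}}{6} = \frac{\sqrt{37}}{6} \approx 1.0138$)
$N{\left(p \right)} = \frac{2 p}{p + 2 p \left(100 + p\right)}$ ($N{\left(p \right)} = \frac{2 p}{p + \left(100 + p\right) 2 p} = \frac{2 p}{p + 2 p \left(100 + p\right)}$)
$-34665 - N{\left(H \right)} = -34665 - \frac{2}{201 + 2 \frac{\sqrt{37}}{6}} = -34665 - \frac{2}{201 + \frac{\sqrt{37}}{3}}$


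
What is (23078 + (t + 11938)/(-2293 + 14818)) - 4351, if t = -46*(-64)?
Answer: 234570557/12525 ≈ 18728.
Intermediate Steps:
t = 2944
(23078 + (t + 11938)/(-2293 + 14818)) - 4351 = (23078 + (2944 + 11938)/(-2293 + 14818)) - 4351 = (23078 + 14882/12525) - 4351 = 289066832/12525 - 4351 = 234570557/12525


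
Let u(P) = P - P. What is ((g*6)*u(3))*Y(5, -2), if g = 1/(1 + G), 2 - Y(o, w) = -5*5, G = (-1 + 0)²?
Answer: 0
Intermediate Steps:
G = 1 (G = (-1)² = 1)
u(P) = 0
Y(o, w) = 27 (Y(o, w) = 2 - (-5)*5 = 2 - 1*(-25) = 2 + 25 = 27)
g = ½ (g = 1/(1 + 1) = 1/2 = ½ ≈ 0.50000)
((g*6)*u(3))*Y(5, -2) = (((½)*6)*0)*27 = (3*0)*27 = 0*27 = 0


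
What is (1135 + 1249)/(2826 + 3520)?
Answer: 1192/3173 ≈ 0.37567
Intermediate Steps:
(1135 + 1249)/(2826 + 3520) = 2384/6346 = 2384*(1/6346) = 1192/3173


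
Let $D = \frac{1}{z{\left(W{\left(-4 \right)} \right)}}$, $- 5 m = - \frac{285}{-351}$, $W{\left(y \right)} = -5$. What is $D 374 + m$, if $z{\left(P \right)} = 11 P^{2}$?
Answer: $\frac{3503}{2925} \approx 1.1976$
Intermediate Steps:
$m = - \frac{19}{117}$ ($m = - \frac{\left(-285\right) \frac{1}{-351}}{5} = - \frac{\left(-285\right) \left(- \frac{1}{351}\right)}{5} = \left(- \frac{1}{5}\right) \frac{95}{117} = - \frac{19}{117} \approx -0.16239$)
$D = \frac{1}{275}$ ($D = \frac{1}{11 \left(-5\right)^{2}} = \frac{1}{11 \cdot 25} = \frac{1}{275} \approx 0.0036364$)
$D 374 + m = \frac{1}{275} \cdot 374 - \frac{19}{117} = \frac{34}{25} - \frac{19}{117} = \frac{3503}{2925}$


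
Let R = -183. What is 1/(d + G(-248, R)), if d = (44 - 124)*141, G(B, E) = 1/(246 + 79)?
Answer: -325/3665999 ≈ -8.8652e-5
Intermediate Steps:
G(B, E) = 1/325
d = -11280 (d = -80*141 = -11280)
1/(d + G(-248, R)) = 1/(-11280 + 1/325) = 1/(-3665999/325) = -325/3665999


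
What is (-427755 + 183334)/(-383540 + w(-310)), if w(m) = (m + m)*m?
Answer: 244421/191340 ≈ 1.2774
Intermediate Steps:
w(m) = 2*m**2 (w(m) = (2*m)*m = 2*m**2)
(-427755 + 183334)/(-383540 + w(-310)) = (-427755 + 183334)/(-383540 + 2*(-310)**2) = -244421/(-383540 + 2*96100) = -244421/(-383540 + 192200) = -244421/(-191340) = -244421*(-1/191340) = 244421/191340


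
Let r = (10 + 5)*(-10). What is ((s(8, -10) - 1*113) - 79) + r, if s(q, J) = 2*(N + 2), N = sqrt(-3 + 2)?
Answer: -338 + 2*I ≈ -338.0 + 2.0*I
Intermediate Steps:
N = I (N = sqrt(-1) = I ≈ 1.0*I)
s(q, J) = 4 + 2*I (s(q, J) = 2*(I + 2) = 2*(2 + I) = 4 + 2*I)
r = -150 (r = 15*(-10) = -150)
((s(8, -10) - 1*113) - 79) + r = (((4 + 2*I) - 1*113) - 79) - 150 = (((4 + 2*I) - 113) - 79) - 150 = ((-109 + 2*I) - 79) - 150 = (-188 + 2*I) - 150 = -338 + 2*I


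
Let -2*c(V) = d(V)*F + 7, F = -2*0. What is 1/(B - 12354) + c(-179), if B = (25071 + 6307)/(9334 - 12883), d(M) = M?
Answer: -153568583/43875724 ≈ -3.5001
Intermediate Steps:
F = 0
B = -31378/3549 (B = 31378/(-3549) = 31378*(-1/3549) = -31378/3549 ≈ -8.8414)
c(V) = -7/2 (c(V) = -(V*0 + 7)/2 = -(0 + 7)/2 = -½*7 = -7/2)
1/(B - 12354) + c(-179) = 1/(-31378/3549 - 12354) - 7/2 = 1/(-43875724/3549) - 7/2 = -3549/43875724 - 7/2 = -153568583/43875724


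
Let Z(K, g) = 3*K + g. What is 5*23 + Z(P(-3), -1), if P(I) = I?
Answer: 105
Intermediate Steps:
Z(K, g) = g + 3*K
5*23 + Z(P(-3), -1) = 5*23 + (-1 + 3*(-3)) = 115 + (-1 - 9) = 115 - 10 = 105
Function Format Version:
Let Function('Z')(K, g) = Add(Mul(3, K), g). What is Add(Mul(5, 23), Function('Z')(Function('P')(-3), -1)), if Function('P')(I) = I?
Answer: 105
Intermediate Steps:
Function('Z')(K, g) = Add(g, Mul(3, K))
Add(Mul(5, 23), Function('Z')(Function('P')(-3), -1)) = Add(Mul(5, 23), Add(-1, Mul(3, -3))) = Add(115, Add(-1, -9)) = Add(115, -10) = 105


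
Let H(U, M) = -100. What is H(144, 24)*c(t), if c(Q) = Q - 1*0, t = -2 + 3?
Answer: -100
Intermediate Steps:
t = 1
c(Q) = Q (c(Q) = Q + 0 = Q)
H(144, 24)*c(t) = -100*1 = -100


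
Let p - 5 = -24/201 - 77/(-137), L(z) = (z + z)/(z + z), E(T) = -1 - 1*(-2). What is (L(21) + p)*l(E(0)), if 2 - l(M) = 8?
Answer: -354822/9179 ≈ -38.656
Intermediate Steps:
E(T) = 1 (E(T) = -1 + 2 = 1)
L(z) = 1 (L(z) = (2*z)/((2*z)) = (2*z)*(1/(2*z)) = 1)
l(M) = -6 (l(M) = 2 - 1*8 = 2 - 8 = -6)
p = 49958/9179 (p = 5 + (-24/201 - 77/(-137)) = 5 + (-24*1/201 - 77*(-1/137)) = 5 + (-8/67 + 77/137) = 5 + 4063/9179 = 49958/9179 ≈ 5.4426)
(L(21) + p)*l(E(0)) = (1 + 49958/9179)*(-6) = (59137/9179)*(-6) = -354822/9179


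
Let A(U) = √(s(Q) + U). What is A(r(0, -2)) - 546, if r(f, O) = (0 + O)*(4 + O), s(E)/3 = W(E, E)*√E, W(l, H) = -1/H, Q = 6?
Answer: -546 + I*√(16 + 2*√6)/2 ≈ -546.0 + 2.2858*I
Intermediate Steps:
s(E) = -3/√E (s(E) = 3*((-1/E)*√E) = 3*(-1/√E) = -3/√E)
r(f, O) = O*(4 + O)
A(U) = √(U - √6/2) (A(U) = √(-√6/2 + U) = √(U - √6/2))
A(r(0, -2)) - 546 = √(-2*√6 + 4*(-2*(4 - 2)))/2 - 546 = √(-2*√6 + 4*(-2*2))/2 - 546 = √(-2*√6 + 4*(-4))/2 - 546 = √(-2*√6 - 16)/2 - 546 = √(-16 - 2*√6)/2 - 546 = -546 + √(-16 - 2*√6)/2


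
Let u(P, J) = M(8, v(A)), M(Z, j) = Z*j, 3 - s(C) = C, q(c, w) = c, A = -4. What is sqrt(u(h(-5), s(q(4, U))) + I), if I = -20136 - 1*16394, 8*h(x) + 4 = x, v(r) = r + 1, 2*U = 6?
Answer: 7*I*sqrt(746) ≈ 191.19*I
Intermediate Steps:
U = 3 (U = (1/2)*6 = 3)
v(r) = 1 + r
s(C) = 3 - C
h(x) = -1/2 + x/8
I = -36530 (I = -20136 - 16394 = -36530)
u(P, J) = -24 (u(P, J) = 8*(1 - 4) = 8*(-3) = -24)
sqrt(u(h(-5), s(q(4, U))) + I) = sqrt(-24 - 36530) = sqrt(-36554) = 7*I*sqrt(746)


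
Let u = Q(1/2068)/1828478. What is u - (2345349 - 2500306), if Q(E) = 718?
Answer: 141667733082/914239 ≈ 1.5496e+5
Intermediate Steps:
u = 359/914239 (u = 718/1828478 = 718*(1/1828478) = 359/914239 ≈ 0.00039268)
u - (2345349 - 2500306) = 359/914239 - (2345349 - 2500306) = 359/914239 - 1*(-154957) = 359/914239 + 154957 = 141667733082/914239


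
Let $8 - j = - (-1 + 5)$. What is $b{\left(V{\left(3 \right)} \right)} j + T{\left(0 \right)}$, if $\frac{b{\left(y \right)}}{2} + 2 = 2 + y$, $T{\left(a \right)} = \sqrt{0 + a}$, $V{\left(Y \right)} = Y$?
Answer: $72$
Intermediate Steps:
$j = 12$ ($j = 8 - - (-1 + 5) = 8 - \left(-1\right) 4 = 8 - -4 = 8 + 4 = 12$)
$T{\left(a \right)} = \sqrt{a}$
$b{\left(y \right)} = 2 y$ ($b{\left(y \right)} = -4 + 2 \left(2 + y\right) = -4 + \left(4 + 2 y\right) = 2 y$)
$b{\left(V{\left(3 \right)} \right)} j + T{\left(0 \right)} = 2 \cdot 3 \cdot 12 + \sqrt{0} = 6 \cdot 12 + 0 = 72 + 0 = 72$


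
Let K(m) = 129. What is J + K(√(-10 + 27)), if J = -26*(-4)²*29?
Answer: -11935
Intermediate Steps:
J = -12064 (J = -26*16*29 = -416*29 = -12064)
J + K(√(-10 + 27)) = -12064 + 129 = -11935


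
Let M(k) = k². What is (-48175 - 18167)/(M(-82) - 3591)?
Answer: -66342/3133 ≈ -21.175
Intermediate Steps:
(-48175 - 18167)/(M(-82) - 3591) = (-48175 - 18167)/((-82)² - 3591) = -66342/(6724 - 3591) = -66342/3133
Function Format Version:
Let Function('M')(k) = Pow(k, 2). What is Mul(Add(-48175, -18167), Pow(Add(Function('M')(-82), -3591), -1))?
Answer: Rational(-66342, 3133) ≈ -21.175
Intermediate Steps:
Mul(Add(-48175, -18167), Pow(Add(Function('M')(-82), -3591), -1)) = Mul(Add(-48175, -18167), Pow(Add(Pow(-82, 2), -3591), -1)) = Mul(-66342, Pow(Add(6724, -3591), -1)) = Mul(-66342, Pow(3133, -1)) = Mul(-66342, Rational(1, 3133)) = Rational(-66342, 3133)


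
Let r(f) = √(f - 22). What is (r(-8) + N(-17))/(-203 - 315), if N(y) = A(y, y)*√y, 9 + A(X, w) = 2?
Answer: I*(-√30 + 7*√17)/518 ≈ 0.045144*I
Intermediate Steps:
A(X, w) = -7 (A(X, w) = -9 + 2 = -7)
r(f) = √(-22 + f)
N(y) = -7*√y
(r(-8) + N(-17))/(-203 - 315) = (√(-22 - 8) - 7*I*√17)/(-203 - 315) = (√(-30) - 7*I*√17)/(-518) = (I*√30 - 7*I*√17)*(-1/518) = -I*√30/518 + I*√17/74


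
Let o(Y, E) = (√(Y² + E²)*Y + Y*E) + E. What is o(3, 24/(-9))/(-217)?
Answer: 32/651 - √145/217 ≈ -0.0063361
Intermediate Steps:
o(Y, E) = E + E*Y + Y*√(E² + Y²) (o(Y, E) = (√(E² + Y²)*Y + E*Y) + E = (Y*√(E² + Y²) + E*Y) + E = (E*Y + Y*√(E² + Y²)) + E = E + E*Y + Y*√(E² + Y²))
o(3, 24/(-9))/(-217) = (24/(-9) + (24/(-9))*3 + 3*√((24/(-9))² + 3²))/(-217) = (24*(-⅑) + (24*(-⅑))*3 + 3*√((24*(-⅑))² + 9))*(-1/217) = (-8/3 - 8/3*3 + 3*√((-8/3)² + 9))*(-1/217) = (-8/3 - 8 + 3*√(64/9 + 9))*(-1/217) = (-8/3 - 8 + 3*√(145/9))*(-1/217) = (-8/3 - 8 + 3*(√145/3))*(-1/217) = (-8/3 - 8 + √145)*(-1/217) = (-32/3 + √145)*(-1/217) = 32/651 - √145/217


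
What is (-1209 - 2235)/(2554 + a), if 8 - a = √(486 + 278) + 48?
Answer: -154611/112847 - 123*√191/112847 ≈ -1.3852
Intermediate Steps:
a = -40 - 2*√191 (a = 8 - (√(486 + 278) + 48) = 8 - (√764 + 48) = 8 - (2*√191 + 48) = 8 - (48 + 2*√191) = 8 + (-48 - 2*√191) = -40 - 2*√191 ≈ -67.641)
(-1209 - 2235)/(2554 + a) = (-1209 - 2235)/(2554 + (-40 - 2*√191)) = -3444/(2514 - 2*√191)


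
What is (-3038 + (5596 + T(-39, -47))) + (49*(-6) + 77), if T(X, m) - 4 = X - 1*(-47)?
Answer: 2353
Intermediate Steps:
T(X, m) = 51 + X (T(X, m) = 4 + (X - 1*(-47)) = 4 + (X + 47) = 4 + (47 + X) = 51 + X)
(-3038 + (5596 + T(-39, -47))) + (49*(-6) + 77) = (-3038 + (5596 + (51 - 39))) + (49*(-6) + 77) = (-3038 + (5596 + 12)) + (-294 + 77) = (-3038 + 5608) - 217 = 2570 - 217 = 2353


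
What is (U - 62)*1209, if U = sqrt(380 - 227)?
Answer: -74958 + 3627*sqrt(17) ≈ -60004.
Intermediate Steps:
U = 3*sqrt(17) (U = sqrt(153) = 3*sqrt(17) ≈ 12.369)
(U - 62)*1209 = (3*sqrt(17) - 62)*1209 = (-62 + 3*sqrt(17))*1209 = -74958 + 3627*sqrt(17)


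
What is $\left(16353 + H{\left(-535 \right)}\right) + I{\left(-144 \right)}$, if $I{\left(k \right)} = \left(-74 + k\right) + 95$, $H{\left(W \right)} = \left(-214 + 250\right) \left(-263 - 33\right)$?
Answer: $5574$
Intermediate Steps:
$H{\left(W \right)} = -10656$ ($H{\left(W \right)} = 36 \left(-296\right) = -10656$)
$I{\left(k \right)} = 21 + k$
$\left(16353 + H{\left(-535 \right)}\right) + I{\left(-144 \right)} = \left(16353 - 10656\right) + \left(21 - 144\right) = 5697 - 123 = 5574$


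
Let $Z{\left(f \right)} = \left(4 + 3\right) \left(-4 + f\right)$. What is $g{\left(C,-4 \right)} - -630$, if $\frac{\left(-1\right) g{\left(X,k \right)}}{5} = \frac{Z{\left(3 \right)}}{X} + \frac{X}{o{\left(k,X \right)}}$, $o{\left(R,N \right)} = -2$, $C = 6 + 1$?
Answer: $\frac{1305}{2} \approx 652.5$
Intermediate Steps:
$C = 7$
$Z{\left(f \right)} = -28 + 7 f$ ($Z{\left(f \right)} = 7 \left(-4 + f\right) = -28 + 7 f$)
$g{\left(X,k \right)} = \frac{35}{X} + \frac{5 X}{2}$ ($g{\left(X,k \right)} = - 5 \left(\frac{-28 + 7 \cdot 3}{X} + \frac{X}{-2}\right) = - 5 \left(\frac{-28 + 21}{X} + X \left(- \frac{1}{2}\right)\right) = - 5 \left(- \frac{7}{X} - \frac{X}{2}\right) = \frac{35}{X} + \frac{5 X}{2}$)
$g{\left(C,-4 \right)} - -630 = \left(\frac{35}{7} + \frac{5}{2} \cdot 7\right) - -630 = \left(35 \cdot \frac{1}{7} + \frac{35}{2}\right) + 630 = \left(5 + \frac{35}{2}\right) + 630 = \frac{45}{2} + 630 = \frac{1305}{2}$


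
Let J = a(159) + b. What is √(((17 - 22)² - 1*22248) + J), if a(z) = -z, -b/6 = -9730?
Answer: √35998 ≈ 189.73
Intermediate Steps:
b = 58380 (b = -6*(-9730) = 58380)
J = 58221 (J = -1*159 + 58380 = -159 + 58380 = 58221)
√(((17 - 22)² - 1*22248) + J) = √(((17 - 22)² - 1*22248) + 58221) = √(((-5)² - 22248) + 58221) = √((25 - 22248) + 58221) = √(-22223 + 58221) = √35998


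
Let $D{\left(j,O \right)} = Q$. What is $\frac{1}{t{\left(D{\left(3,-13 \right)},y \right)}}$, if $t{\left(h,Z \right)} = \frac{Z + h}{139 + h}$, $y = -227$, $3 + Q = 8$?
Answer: $- \frac{24}{37} \approx -0.64865$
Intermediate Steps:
$Q = 5$ ($Q = -3 + 8 = 5$)
$D{\left(j,O \right)} = 5$
$t{\left(h,Z \right)} = \frac{Z + h}{139 + h}$
$\frac{1}{t{\left(D{\left(3,-13 \right)},y \right)}} = \frac{1}{\frac{1}{139 + 5} \left(-227 + 5\right)} = \frac{1}{\frac{1}{144} \left(-222\right)} = \frac{1}{- \frac{37}{24}} = - \frac{24}{37}$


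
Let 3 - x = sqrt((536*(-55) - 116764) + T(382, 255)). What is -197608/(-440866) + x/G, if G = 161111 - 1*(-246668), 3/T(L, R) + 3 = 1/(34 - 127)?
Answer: 40290857615/89887948307 - I*sqrt(2866401930)/57089060 ≈ 0.44823 - 0.00093781*I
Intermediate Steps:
T(L, R) = -279/280 (T(L, R) = 3/(-3 + 1/(34 - 127)) = 3/(-3 + 1/(-93)) = 3/(-3 - 1/93) = 3/(-280/93) = 3*(-93/280) = -279/280)
G = 407779 (G = 161111 + 246668 = 407779)
x = 3 - I*sqrt(2866401930)/140 (x = 3 - sqrt((536*(-55) - 116764) - 279/280) = 3 - sqrt((-29480 - 116764) - 279/280) = 3 - sqrt(-146244 - 279/280) = 3 - sqrt(-40948599/280) = 3 - I*sqrt(2866401930)/140 ≈ 3.0 - 382.42*I)
-197608/(-440866) + x/G = -197608/(-440866) + (3 - I*sqrt(2866401930)/140)/407779 = -197608*(-1/440866) + (3 - I*sqrt(2866401930)/140)*(1/407779) = 98804/220433 + (3/407779 - I*sqrt(2866401930)/57089060) = 40290857615/89887948307 - I*sqrt(2866401930)/57089060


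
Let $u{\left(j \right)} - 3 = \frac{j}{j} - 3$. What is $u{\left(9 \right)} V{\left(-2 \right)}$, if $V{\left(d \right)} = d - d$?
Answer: $0$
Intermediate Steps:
$u{\left(j \right)} = 1$ ($u{\left(j \right)} = 3 - \left(3 - \frac{j}{j}\right) = 3 + \left(1 - 3\right) = 3 - 2 = 1$)
$V{\left(d \right)} = 0$
$u{\left(9 \right)} V{\left(-2 \right)} = 1 \cdot 0 = 0$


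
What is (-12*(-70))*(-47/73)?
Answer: -39480/73 ≈ -540.82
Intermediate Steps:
(-12*(-70))*(-47/73) = 840*(-47*1/73) = 840*(-47/73) = -39480/73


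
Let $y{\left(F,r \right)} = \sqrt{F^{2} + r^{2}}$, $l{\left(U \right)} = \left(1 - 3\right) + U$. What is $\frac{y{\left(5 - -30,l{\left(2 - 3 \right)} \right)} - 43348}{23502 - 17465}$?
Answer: $- \frac{43348}{6037} + \frac{\sqrt{1234}}{6037} \approx -7.1746$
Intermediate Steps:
$l{\left(U \right)} = -2 + U$
$\frac{y{\left(5 - -30,l{\left(2 - 3 \right)} \right)} - 43348}{23502 - 17465} = \frac{\sqrt{\left(5 - -30\right)^{2} + \left(-2 + \left(2 - 3\right)\right)^{2}} - 43348}{23502 - 17465} = \frac{\sqrt{\left(5 + 30\right)^{2} + \left(-2 + \left(2 - 3\right)\right)^{2}} - 43348}{6037} = \left(\sqrt{35^{2} + \left(-2 - 1\right)^{2}} - 43348\right) \frac{1}{6037} = \left(\sqrt{1225 + \left(-3\right)^{2}} - 43348\right) \frac{1}{6037} = \left(\sqrt{1225 + 9} - 43348\right) \frac{1}{6037} = \left(\sqrt{1234} - 43348\right) \frac{1}{6037} = \left(-43348 + \sqrt{1234}\right) \frac{1}{6037} = - \frac{43348}{6037} + \frac{\sqrt{1234}}{6037}$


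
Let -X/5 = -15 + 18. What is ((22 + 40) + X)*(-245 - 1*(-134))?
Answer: -5217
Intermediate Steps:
X = -15 (X = -5*(-15 + 18) = -5*3 = -15)
((22 + 40) + X)*(-245 - 1*(-134)) = ((22 + 40) - 15)*(-245 - 1*(-134)) = (62 - 15)*(-245 + 134) = 47*(-111) = -5217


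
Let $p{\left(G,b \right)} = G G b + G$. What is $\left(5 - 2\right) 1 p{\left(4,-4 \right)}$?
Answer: $-180$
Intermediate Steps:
$p{\left(G,b \right)} = G + b G^{2}$ ($p{\left(G,b \right)} = G^{2} b + G = b G^{2} + G = G + b G^{2}$)
$\left(5 - 2\right) 1 p{\left(4,-4 \right)} = \left(5 - 2\right) 1 \cdot 4 \left(1 + 4 \left(-4\right)\right) = 3 \cdot 1 \cdot 4 \left(1 - 16\right) = 3 \cdot 4 \left(-15\right) = 3 \left(-60\right) = -180$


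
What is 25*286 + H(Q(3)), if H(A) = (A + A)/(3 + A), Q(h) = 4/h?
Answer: 92958/13 ≈ 7150.6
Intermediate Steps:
H(A) = 2*A/(3 + A) (H(A) = (2*A)/(3 + A) = 2*A/(3 + A))
25*286 + H(Q(3)) = 25*286 + 2*(4/3)/(3 + 4/3) = 7150 + 2*(4*(⅓))/(3 + 4*(⅓)) = 7150 + 2*(4/3)/(3 + 4/3) = 7150 + 2*(4/3)/(13/3) = 7150 + 2*(4/3)*(3/13) = 7150 + 8/13 = 92958/13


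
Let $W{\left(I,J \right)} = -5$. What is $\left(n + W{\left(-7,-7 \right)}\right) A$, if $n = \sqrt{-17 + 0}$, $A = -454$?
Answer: $2270 - 454 i \sqrt{17} \approx 2270.0 - 1871.9 i$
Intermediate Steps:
$n = i \sqrt{17}$ ($n = \sqrt{-17} = i \sqrt{17} \approx 4.1231 i$)
$\left(n + W{\left(-7,-7 \right)}\right) A = \left(i \sqrt{17} - 5\right) \left(-454\right) = \left(-5 + i \sqrt{17}\right) \left(-454\right) = 2270 - 454 i \sqrt{17}$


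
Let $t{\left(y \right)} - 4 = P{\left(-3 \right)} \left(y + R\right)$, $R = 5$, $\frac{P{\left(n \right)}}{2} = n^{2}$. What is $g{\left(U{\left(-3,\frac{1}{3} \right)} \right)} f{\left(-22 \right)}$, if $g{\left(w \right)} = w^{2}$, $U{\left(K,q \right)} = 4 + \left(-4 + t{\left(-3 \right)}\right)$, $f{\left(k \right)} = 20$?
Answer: $32000$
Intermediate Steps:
$P{\left(n \right)} = 2 n^{2}$
$t{\left(y \right)} = 94 + 18 y$ ($t{\left(y \right)} = 4 + 2 \left(-3\right)^{2} \left(y + 5\right) = 4 + 2 \cdot 9 \left(5 + y\right) = 4 + 18 \left(5 + y\right) = 4 + \left(90 + 18 y\right) = 94 + 18 y$)
$U{\left(K,q \right)} = 40$ ($U{\left(K,q \right)} = 4 + \left(-4 + \left(94 + 18 \left(-3\right)\right)\right) = 4 + \left(-4 + \left(94 - 54\right)\right) = 4 + \left(-4 + 40\right) = 4 + 36 = 40$)
$g{\left(U{\left(-3,\frac{1}{3} \right)} \right)} f{\left(-22 \right)} = 40^{2} \cdot 20 = 1600 \cdot 20 = 32000$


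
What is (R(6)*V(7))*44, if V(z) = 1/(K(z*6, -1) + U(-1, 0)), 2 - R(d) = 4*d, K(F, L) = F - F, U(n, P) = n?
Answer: 968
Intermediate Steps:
K(F, L) = 0
R(d) = 2 - 4*d
V(z) = -1 (V(z) = 1/(0 - 1) = 1/(-1) = -1)
(R(6)*V(7))*44 = ((2 - 4*6)*(-1))*44 = ((2 - 24)*(-1))*44 = -22*(-1)*44 = 22*44 = 968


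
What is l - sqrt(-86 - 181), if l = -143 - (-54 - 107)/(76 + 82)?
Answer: -22433/158 - I*sqrt(267) ≈ -141.98 - 16.34*I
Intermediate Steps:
l = -22433/158 (l = -143 - (-161)/158 = -143 - 1*(-161/158) = -143 + 161/158 = -22433/158 ≈ -141.98)
l - sqrt(-86 - 181) = -22433/158 - sqrt(-86 - 181) = -22433/158 - sqrt(-267) = -22433/158 - I*sqrt(267)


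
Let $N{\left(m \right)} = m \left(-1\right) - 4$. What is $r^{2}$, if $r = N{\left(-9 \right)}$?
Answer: $25$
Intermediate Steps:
$N{\left(m \right)} = -4 - m$ ($N{\left(m \right)} = - m - 4 = -4 - m$)
$r = 5$ ($r = -4 - -9 = -4 + 9 = 5$)
$r^{2} = 5^{2} = 25$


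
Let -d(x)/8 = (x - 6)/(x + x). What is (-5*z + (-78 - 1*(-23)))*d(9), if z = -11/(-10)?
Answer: 242/3 ≈ 80.667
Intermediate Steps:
d(x) = -4*(-6 + x)/x (d(x) = -8*(x - 6)/(x + x) = -8*(-6 + x)/(2*x) = -8*(-6 + x)*1/(2*x) = -4*(-6 + x)/x)
z = 11/10 (z = -11*(-⅒) = 11/10 ≈ 1.1000)
(-5*z + (-78 - 1*(-23)))*d(9) = (-5*11/10 + (-78 - 1*(-23)))*(-4 + 24/9) = (-11/2 + (-78 + 23))*(-4 + 24*(⅑)) = (-11/2 - 55)*(-4 + 8/3) = -121/2*(-4/3) = 242/3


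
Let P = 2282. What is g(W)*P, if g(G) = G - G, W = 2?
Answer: 0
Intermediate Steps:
g(G) = 0
g(W)*P = 0*2282 = 0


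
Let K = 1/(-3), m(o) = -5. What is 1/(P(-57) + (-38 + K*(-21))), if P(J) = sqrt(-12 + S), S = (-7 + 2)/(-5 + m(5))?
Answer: -62/1945 - I*sqrt(46)/1945 ≈ -0.031877 - 0.0034871*I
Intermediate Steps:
S = 1/2 (S = (-7 + 2)/(-5 - 5) = -5/(-10) = -5*(-1/10) = 1/2 ≈ 0.50000)
P(J) = I*sqrt(46)/2 (P(J) = sqrt(-12 + 1/2) = sqrt(-23/2) = I*sqrt(46)/2)
K = -1/3 ≈ -0.33333
1/(P(-57) + (-38 + K*(-21))) = 1/(I*sqrt(46)/2 + (-38 - 1/3*(-21))) = 1/(I*sqrt(46)/2 + (-38 + 7)) = 1/(I*sqrt(46)/2 - 31) = 1/(-31 + I*sqrt(46)/2)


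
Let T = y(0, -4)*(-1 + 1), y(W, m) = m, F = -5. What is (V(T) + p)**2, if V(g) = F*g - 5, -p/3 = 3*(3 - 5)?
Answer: 169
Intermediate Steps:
T = 0 (T = -4*(-1 + 1) = -4*0 = 0)
p = 18 (p = -9*(3 - 5) = -9*(-2) = -3*(-6) = 18)
V(g) = -5 - 5*g (V(g) = -5*g - 5 = -5 - 5*g)
(V(T) + p)**2 = ((-5 - 5*0) + 18)**2 = ((-5 + 0) + 18)**2 = (-5 + 18)**2 = 13**2 = 169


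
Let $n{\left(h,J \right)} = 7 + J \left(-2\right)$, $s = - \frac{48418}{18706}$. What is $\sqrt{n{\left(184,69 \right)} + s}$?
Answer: $\frac{6 i \sqrt{324614571}}{9353} \approx 11.558 i$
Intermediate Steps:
$s = - \frac{24209}{9353}$ ($s = \left(-48418\right) \frac{1}{18706} = - \frac{24209}{9353} \approx -2.5884$)
$n{\left(h,J \right)} = 7 - 2 J$
$\sqrt{n{\left(184,69 \right)} + s} = \sqrt{\left(7 - 138\right) - \frac{24209}{9353}} = \sqrt{-131 - \frac{24209}{9353}} = \sqrt{- \frac{1249452}{9353}} = \frac{6 i \sqrt{324614571}}{9353}$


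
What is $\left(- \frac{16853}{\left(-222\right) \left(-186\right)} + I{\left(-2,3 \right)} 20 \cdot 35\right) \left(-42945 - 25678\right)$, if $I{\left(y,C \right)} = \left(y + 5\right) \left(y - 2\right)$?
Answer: $\frac{23803236197819}{41292} \approx 5.7646 \cdot 10^{8}$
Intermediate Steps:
$I{\left(y,C \right)} = \left(-2 + y\right) \left(5 + y\right)$ ($I{\left(y,C \right)} = \left(5 + y\right) \left(-2 + y\right) = \left(-2 + y\right) \left(5 + y\right)$)
$\left(- \frac{16853}{\left(-222\right) \left(-186\right)} + I{\left(-2,3 \right)} 20 \cdot 35\right) \left(-42945 - 25678\right) = \left(- \frac{16853}{\left(-222\right) \left(-186\right)} + \left(-10 + \left(-2\right)^{2} + 3 \left(-2\right)\right) 20 \cdot 35\right) \left(-42945 - 25678\right) = \left(- \frac{16853}{41292} + \left(-10 + 4 - 6\right) 20 \cdot 35\right) \left(-68623\right) = \left(\left(-16853\right) \frac{1}{41292} + \left(-12\right) 20 \cdot 35\right) \left(-68623\right) = \left(- \frac{16853}{41292} - 8400\right) \left(-68623\right) = \left(- \frac{346869653}{41292}\right) \left(-68623\right) = \frac{23803236197819}{41292}$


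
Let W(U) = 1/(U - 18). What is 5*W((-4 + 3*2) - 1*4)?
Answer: -1/4 ≈ -0.25000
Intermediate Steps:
W(U) = 1/(-18 + U)
5*W((-4 + 3*2) - 1*4) = 5/(-18 + ((-4 + 3*2) - 1*4)) = 5/(-18 + ((-4 + 6) - 4)) = 5/(-18 + (2 - 4)) = 5/(-18 - 2) = 5/(-20) = 5*(-1/20) = -1/4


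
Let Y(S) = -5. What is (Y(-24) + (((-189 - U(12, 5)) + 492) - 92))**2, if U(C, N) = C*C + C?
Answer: 2500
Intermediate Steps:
U(C, N) = C + C**2 (U(C, N) = C**2 + C = C + C**2)
(Y(-24) + (((-189 - U(12, 5)) + 492) - 92))**2 = (-5 + (((-189 - 12*(1 + 12)) + 492) - 92))**2 = (-5 + (((-189 - 12*13) + 492) - 92))**2 = (-5 + (((-189 - 1*156) + 492) - 92))**2 = (-5 + (((-189 - 156) + 492) - 92))**2 = (-5 + ((-345 + 492) - 92))**2 = (-5 + (147 - 92))**2 = (-5 + 55)**2 = 50**2 = 2500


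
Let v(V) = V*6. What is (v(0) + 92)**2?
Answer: 8464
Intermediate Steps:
v(V) = 6*V
(v(0) + 92)**2 = (6*0 + 92)**2 = (0 + 92)**2 = 92**2 = 8464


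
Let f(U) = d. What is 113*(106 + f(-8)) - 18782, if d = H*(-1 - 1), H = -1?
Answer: -6578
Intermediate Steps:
d = 2 (d = -(-1 - 1) = -1*(-2) = 2)
f(U) = 2
113*(106 + f(-8)) - 18782 = 113*(106 + 2) - 18782 = 113*108 - 18782 = 12204 - 18782 = -6578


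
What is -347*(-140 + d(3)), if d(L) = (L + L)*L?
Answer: 42334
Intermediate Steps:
d(L) = 2*L² (d(L) = (2*L)*L = 2*L²)
-347*(-140 + d(3)) = -347*(-140 + 2*3²) = -347*(-140 + 2*9) = -347*(-140 + 18) = -347*(-122) = 42334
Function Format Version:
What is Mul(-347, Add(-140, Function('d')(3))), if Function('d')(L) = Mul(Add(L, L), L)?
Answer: 42334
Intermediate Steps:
Function('d')(L) = Mul(2, Pow(L, 2)) (Function('d')(L) = Mul(Mul(2, L), L) = Mul(2, Pow(L, 2)))
Mul(-347, Add(-140, Function('d')(3))) = Mul(-347, Add(-140, Mul(2, Pow(3, 2)))) = Mul(-347, Add(-140, Mul(2, 9))) = Mul(-347, Add(-140, 18)) = Mul(-347, -122) = 42334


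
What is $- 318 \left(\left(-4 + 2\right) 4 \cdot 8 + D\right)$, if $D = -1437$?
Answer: $477318$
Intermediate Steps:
$- 318 \left(\left(-4 + 2\right) 4 \cdot 8 + D\right) = - 318 \left(\left(-4 + 2\right) 4 \cdot 8 - 1437\right) = - 318 \left(\left(-2\right) 4 \cdot 8 - 1437\right) = - 318 \left(\left(-8\right) 8 - 1437\right) = - 318 \left(-64 - 1437\right) = \left(-318\right) \left(-1501\right) = 477318$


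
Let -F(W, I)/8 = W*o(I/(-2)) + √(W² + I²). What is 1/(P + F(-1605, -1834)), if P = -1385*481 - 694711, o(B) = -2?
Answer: -86661/120138304412 + √5939581/240276608824 ≈ -7.1120e-7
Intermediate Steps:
F(W, I) = -8*√(I² + W²) + 16*W (F(W, I) = -8*(W*(-2) + √(W² + I²)) = -8*(-2*W + √(I² + W²)) = -8*(√(I² + W²) - 2*W) = -8*√(I² + W²) + 16*W)
P = -1360896 (P = -666185 - 694711 = -1360896)
1/(P + F(-1605, -1834)) = 1/(-1360896 + (-8*√((-1834)² + (-1605)²) + 16*(-1605))) = 1/(-1360896 + (-8*√(3363556 + 2576025) - 25680)) = 1/(-1360896 + (-8*√5939581 - 25680)) = 1/(-1360896 + (-25680 - 8*√5939581)) = 1/(-1386576 - 8*√5939581)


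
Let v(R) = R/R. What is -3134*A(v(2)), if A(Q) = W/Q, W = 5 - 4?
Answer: -3134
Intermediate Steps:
v(R) = 1
W = 1
A(Q) = 1/Q
-3134*A(v(2)) = -3134/1 = -3134*1 = -3134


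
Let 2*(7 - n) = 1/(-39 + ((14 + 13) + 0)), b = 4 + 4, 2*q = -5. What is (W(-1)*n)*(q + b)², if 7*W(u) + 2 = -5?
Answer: -20449/96 ≈ -213.01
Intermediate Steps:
W(u) = -1 (W(u) = -2/7 + (⅐)*(-5) = -2/7 - 5/7 = -1)
q = -5/2 (q = (½)*(-5) = -5/2 ≈ -2.5000)
b = 8
n = 169/24 (n = 7 - 1/(2*(-39 + ((14 + 13) + 0))) = 7 - 1/(2*(-39 + (27 + 0))) = 7 - 1/(2*(-39 + 27)) = 7 - ½/(-12) = 7 - ½*(-1/12) = 7 + 1/24 = 169/24 ≈ 7.0417)
(W(-1)*n)*(q + b)² = (-1*169/24)*(-5/2 + 8)² = -169*(11/2)²/24 = -169/24*121/4 = -20449/96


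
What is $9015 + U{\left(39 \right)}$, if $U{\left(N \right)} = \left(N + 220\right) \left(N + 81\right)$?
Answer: $40095$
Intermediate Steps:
$U{\left(N \right)} = \left(81 + N\right) \left(220 + N\right)$ ($U{\left(N \right)} = \left(220 + N\right) \left(81 + N\right) = \left(81 + N\right) \left(220 + N\right)$)
$9015 + U{\left(39 \right)} = 9015 + \left(17820 + 39^{2} + 301 \cdot 39\right) = 9015 + \left(17820 + 1521 + 11739\right) = 9015 + 31080 = 40095$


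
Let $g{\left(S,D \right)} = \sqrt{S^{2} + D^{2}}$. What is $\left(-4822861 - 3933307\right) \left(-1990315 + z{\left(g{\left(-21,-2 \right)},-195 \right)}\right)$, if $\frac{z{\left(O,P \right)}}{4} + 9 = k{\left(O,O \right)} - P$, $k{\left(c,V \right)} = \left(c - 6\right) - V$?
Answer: $17421228071960$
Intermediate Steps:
$k{\left(c,V \right)} = -6 + c - V$ ($k{\left(c,V \right)} = \left(-6 + c\right) - V = -6 + c - V$)
$g{\left(S,D \right)} = \sqrt{D^{2} + S^{2}}$
$z{\left(O,P \right)} = -60 - 4 P$ ($z{\left(O,P \right)} = -36 + 4 \left(\left(-6 + O - O\right) - P\right) = -36 + 4 \left(-6 - P\right) = -36 - \left(24 + 4 P\right) = -60 - 4 P$)
$\left(-4822861 - 3933307\right) \left(-1990315 + z{\left(g{\left(-21,-2 \right)},-195 \right)}\right) = \left(-4822861 - 3933307\right) \left(-1990315 - -720\right) = - 8756168 \left(-1990315 + \left(-60 + 780\right)\right) = - 8756168 \left(-1990315 + 720\right) = \left(-8756168\right) \left(-1989595\right) = 17421228071960$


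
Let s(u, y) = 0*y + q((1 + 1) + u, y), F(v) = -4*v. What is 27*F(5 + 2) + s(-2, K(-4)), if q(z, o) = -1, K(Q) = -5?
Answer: -757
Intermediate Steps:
s(u, y) = -1 (s(u, y) = 0*y - 1 = 0 - 1 = -1)
27*F(5 + 2) + s(-2, K(-4)) = 27*(-4*(5 + 2)) - 1 = 27*(-4*7) - 1 = 27*(-28) - 1 = -756 - 1 = -757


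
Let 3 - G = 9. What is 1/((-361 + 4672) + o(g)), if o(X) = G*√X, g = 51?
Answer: 479/2064765 + 2*√51/6194295 ≈ 0.00023429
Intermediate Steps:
G = -6 (G = 3 - 1*9 = 3 - 9 = -6)
o(X) = -6*√X
1/((-361 + 4672) + o(g)) = 1/((-361 + 4672) - 6*√51) = 1/(4311 - 6*√51)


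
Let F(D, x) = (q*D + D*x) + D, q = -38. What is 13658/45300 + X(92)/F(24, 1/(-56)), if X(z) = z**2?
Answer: -433165883/46953450 ≈ -9.2254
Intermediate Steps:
F(D, x) = -37*D + D*x (F(D, x) = (-38*D + D*x) + D = -37*D + D*x)
13658/45300 + X(92)/F(24, 1/(-56)) = 13658/45300 + 92**2/((24*(-37 + 1/(-56)))) = 13658*(1/45300) + 8464/((24*(-37 - 1/56))) = 6829/22650 + 8464/((24*(-2073/56))) = 6829/22650 + 8464/(-6219/7) = 6829/22650 + 8464*(-7/6219) = 6829/22650 - 59248/6219 = -433165883/46953450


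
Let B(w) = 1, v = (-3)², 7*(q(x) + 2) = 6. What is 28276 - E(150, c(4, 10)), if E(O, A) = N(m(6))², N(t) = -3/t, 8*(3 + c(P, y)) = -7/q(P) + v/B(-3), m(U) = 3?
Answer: 28275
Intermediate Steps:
q(x) = -8/7 (q(x) = -2 + (⅐)*6 = -2 + 6/7 = -8/7)
v = 9
c(P, y) = -71/64 (c(P, y) = -3 + (-7/(-8/7) + 9/1)/8 = -3 + (-7*(-7/8) + 9*1)/8 = -3 + (49/8 + 9)/8 = -3 + (⅛)*(121/8) = -3 + 121/64 = -71/64)
E(O, A) = 1 (E(O, A) = (-3/3)² = (-3*⅓)² = (-1)² = 1)
28276 - E(150, c(4, 10)) = 28276 - 1*1 = 28276 - 1 = 28275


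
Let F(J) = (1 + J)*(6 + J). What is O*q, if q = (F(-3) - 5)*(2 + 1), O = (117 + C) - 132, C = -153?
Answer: 5544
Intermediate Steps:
O = -168 (O = (117 - 153) - 132 = -36 - 132 = -168)
q = -33 (q = ((6 + (-3)**2 + 7*(-3)) - 5)*(2 + 1) = ((6 + 9 - 21) - 5)*3 = (-6 - 5)*3 = -11*3 = -33)
O*q = -168*(-33) = 5544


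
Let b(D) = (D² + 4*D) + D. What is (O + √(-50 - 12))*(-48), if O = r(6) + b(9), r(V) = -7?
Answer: -5712 - 48*I*√62 ≈ -5712.0 - 377.95*I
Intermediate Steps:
b(D) = D² + 5*D
O = 119 (O = -7 + 9*(5 + 9) = -7 + 9*14 = -7 + 126 = 119)
(O + √(-50 - 12))*(-48) = (119 + √(-50 - 12))*(-48) = (119 + √(-62))*(-48) = (119 + I*√62)*(-48) = -5712 - 48*I*√62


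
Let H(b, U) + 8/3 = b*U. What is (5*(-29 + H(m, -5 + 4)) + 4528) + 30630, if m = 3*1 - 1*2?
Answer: 104984/3 ≈ 34995.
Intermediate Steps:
m = 1 (m = 3 - 2 = 1)
H(b, U) = -8/3 + U*b (H(b, U) = -8/3 + b*U = -8/3 + U*b)
(5*(-29 + H(m, -5 + 4)) + 4528) + 30630 = (5*(-29 + (-8/3 + (-5 + 4)*1)) + 4528) + 30630 = (5*(-29 + (-8/3 - 1*1)) + 4528) + 30630 = (5*(-29 + (-8/3 - 1)) + 4528) + 30630 = (5*(-29 - 11/3) + 4528) + 30630 = (5*(-98/3) + 4528) + 30630 = (-490/3 + 4528) + 30630 = 13094/3 + 30630 = 104984/3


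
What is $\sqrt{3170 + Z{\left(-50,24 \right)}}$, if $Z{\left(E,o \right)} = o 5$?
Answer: $\sqrt{3290} \approx 57.359$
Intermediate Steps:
$Z{\left(E,o \right)} = 5 o$
$\sqrt{3170 + Z{\left(-50,24 \right)}} = \sqrt{3170 + 5 \cdot 24} = \sqrt{3170 + 120} = \sqrt{3290}$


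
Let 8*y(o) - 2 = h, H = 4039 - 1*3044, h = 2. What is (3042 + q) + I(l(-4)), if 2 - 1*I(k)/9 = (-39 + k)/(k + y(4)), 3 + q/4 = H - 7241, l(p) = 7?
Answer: -109488/5 ≈ -21898.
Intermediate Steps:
H = 995 (H = 4039 - 3044 = 995)
y(o) = ½ (y(o) = ¼ + (⅛)*2 = ¼ + ¼ = ½)
q = -24996 (q = -12 + 4*(995 - 7241) = -12 + 4*(-6246) = -12 - 24984 = -24996)
I(k) = 18 - 9*(-39 + k)/(½ + k) (I(k) = 18 - 9*(-39 + k)/(k + ½) = 18 - 9*(-39 + k)/(½ + k))
(3042 + q) + I(l(-4)) = (3042 - 24996) + 18*(40 + 7)/(1 + 2*7) = -21954 + 18*47/(1 + 14) = -21954 + 18*47/15 = -21954 + 18*(1/15)*47 = -21954 + 282/5 = -109488/5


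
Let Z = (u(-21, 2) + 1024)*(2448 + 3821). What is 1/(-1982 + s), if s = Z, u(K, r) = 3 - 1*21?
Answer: 1/6304632 ≈ 1.5861e-7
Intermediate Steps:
u(K, r) = -18 (u(K, r) = 3 - 21 = -18)
Z = 6306614 (Z = (-18 + 1024)*(2448 + 3821) = 1006*6269 = 6306614)
s = 6306614
1/(-1982 + s) = 1/(-1982 + 6306614) = 1/6304632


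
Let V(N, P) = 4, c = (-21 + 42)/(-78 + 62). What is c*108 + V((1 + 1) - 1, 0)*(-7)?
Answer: -679/4 ≈ -169.75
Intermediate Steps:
c = -21/16 (c = 21/(-16) = 21*(-1/16) = -21/16 ≈ -1.3125)
c*108 + V((1 + 1) - 1, 0)*(-7) = -21/16*108 + 4*(-7) = -567/4 - 28 = -679/4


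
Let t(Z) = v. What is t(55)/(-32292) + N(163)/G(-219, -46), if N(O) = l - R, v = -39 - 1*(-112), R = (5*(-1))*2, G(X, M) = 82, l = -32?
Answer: -358205/1323972 ≈ -0.27055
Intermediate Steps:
R = -10 (R = -5*2 = -10)
v = 73 (v = -39 + 112 = 73)
N(O) = -22 (N(O) = -32 - 1*(-10) = -32 + 10 = -22)
t(Z) = 73
t(55)/(-32292) + N(163)/G(-219, -46) = 73/(-32292) - 22/82 = 73*(-1/32292) - 22*1/82 = -73/32292 - 11/41 = -358205/1323972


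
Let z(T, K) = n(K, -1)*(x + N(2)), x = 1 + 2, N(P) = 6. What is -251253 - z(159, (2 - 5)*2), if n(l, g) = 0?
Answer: -251253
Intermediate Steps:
x = 3
z(T, K) = 0 (z(T, K) = 0*(3 + 6) = 0*9 = 0)
-251253 - z(159, (2 - 5)*2) = -251253 - 1*0 = -251253 + 0 = -251253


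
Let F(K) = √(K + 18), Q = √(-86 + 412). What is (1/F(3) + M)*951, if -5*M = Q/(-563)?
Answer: 317*√21/7 + 951*√326/2815 ≈ 213.63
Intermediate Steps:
Q = √326 ≈ 18.055
F(K) = √(18 + K)
M = √326/2815 (M = -√326/(5*(-563)) = -√326*(-1)/(5*563) = -(-1)*√326/2815 = √326/2815 ≈ 0.0064140)
(1/F(3) + M)*951 = (1/(√(18 + 3)) + √326/2815)*951 = (1/(√21) + √326/2815)*951 = (√21/21 + √326/2815)*951 = 317*√21/7 + 951*√326/2815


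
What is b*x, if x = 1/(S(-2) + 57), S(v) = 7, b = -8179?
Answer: -8179/64 ≈ -127.80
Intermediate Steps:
x = 1/64 (x = 1/(7 + 57) = 1/64 ≈ 0.015625)
b*x = -8179*1/64 = -8179/64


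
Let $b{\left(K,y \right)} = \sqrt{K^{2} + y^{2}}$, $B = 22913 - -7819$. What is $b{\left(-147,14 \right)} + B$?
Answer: $30732 + 7 \sqrt{445} \approx 30880.0$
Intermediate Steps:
$B = 30732$ ($B = 22913 + 7819 = 30732$)
$b{\left(-147,14 \right)} + B = \sqrt{\left(-147\right)^{2} + 14^{2}} + 30732 = \sqrt{21609 + 196} + 30732 = \sqrt{21805} + 30732 = 7 \sqrt{445} + 30732 = 30732 + 7 \sqrt{445}$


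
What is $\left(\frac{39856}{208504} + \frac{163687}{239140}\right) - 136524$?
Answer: $- \frac{850908471799919}{6232705820} \approx -1.3652 \cdot 10^{5}$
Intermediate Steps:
$\left(\frac{39856}{208504} + \frac{163687}{239140}\right) - 136524 = \left(39856 \cdot \frac{1}{208504} + 163687 \cdot \frac{1}{239140}\right) - 136524 = \left(\frac{4982}{26063} + \frac{163687}{239140}\right) - 136524 = \frac{5457569761}{6232705820} - 136524 = - \frac{850908471799919}{6232705820}$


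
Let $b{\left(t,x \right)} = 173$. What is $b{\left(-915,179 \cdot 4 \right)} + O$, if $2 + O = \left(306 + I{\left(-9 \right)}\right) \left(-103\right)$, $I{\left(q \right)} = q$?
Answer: $-30420$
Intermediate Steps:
$O = -30593$ ($O = -2 + \left(306 - 9\right) \left(-103\right) = -2 + 297 \left(-103\right) = -2 - 30591 = -30593$)
$b{\left(-915,179 \cdot 4 \right)} + O = 173 - 30593 = -30420$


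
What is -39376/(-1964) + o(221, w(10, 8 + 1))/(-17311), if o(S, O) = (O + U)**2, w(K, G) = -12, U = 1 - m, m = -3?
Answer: 170378060/8499701 ≈ 20.045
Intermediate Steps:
U = 4 (U = 1 - 1*(-3) = 1 + 3 = 4)
o(S, O) = (4 + O)**2 (o(S, O) = (O + 4)**2 = (4 + O)**2)
-39376/(-1964) + o(221, w(10, 8 + 1))/(-17311) = -39376/(-1964) + (4 - 12)**2/(-17311) = -39376*(-1/1964) + (-8)**2*(-1/17311) = 9844/491 + 64*(-1/17311) = 9844/491 - 64/17311 = 170378060/8499701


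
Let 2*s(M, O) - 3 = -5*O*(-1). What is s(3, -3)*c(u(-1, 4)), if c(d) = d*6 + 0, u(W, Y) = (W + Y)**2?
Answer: -324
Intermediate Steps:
s(M, O) = 3/2 + 5*O/2 (s(M, O) = 3/2 + (-5*O*(-1))/2 = 3/2 + (5*O)/2 = 3/2 + 5*O/2)
c(d) = 6*d (c(d) = 6*d + 0 = 6*d)
s(3, -3)*c(u(-1, 4)) = (3/2 + (5/2)*(-3))*(6*(-1 + 4)**2) = (3/2 - 15/2)*(6*3**2) = -36*9 = -6*54 = -324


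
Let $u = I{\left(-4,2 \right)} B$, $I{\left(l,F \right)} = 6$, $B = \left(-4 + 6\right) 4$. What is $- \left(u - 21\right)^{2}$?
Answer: $-729$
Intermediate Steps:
$B = 8$ ($B = 2 \cdot 4 = 8$)
$u = 48$ ($u = 6 \cdot 8 = 48$)
$- \left(u - 21\right)^{2} = - \left(48 - 21\right)^{2} = - 27^{2} = \left(-1\right) 729 = -729$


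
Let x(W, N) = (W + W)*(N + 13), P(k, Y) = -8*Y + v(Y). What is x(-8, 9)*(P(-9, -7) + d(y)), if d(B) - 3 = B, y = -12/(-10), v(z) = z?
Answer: -93632/5 ≈ -18726.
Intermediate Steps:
P(k, Y) = -7*Y (P(k, Y) = -8*Y + Y = -7*Y)
x(W, N) = 2*W*(13 + N) (x(W, N) = (2*W)*(13 + N) = 2*W*(13 + N))
y = 6/5 (y = -12*(-⅒) = 6/5 ≈ 1.2000)
d(B) = 3 + B
x(-8, 9)*(P(-9, -7) + d(y)) = (2*(-8)*(13 + 9))*(-7*(-7) + (3 + 6/5)) = (2*(-8)*22)*(49 + 21/5) = -352*266/5 = -93632/5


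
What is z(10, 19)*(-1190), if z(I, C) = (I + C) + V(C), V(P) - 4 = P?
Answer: -61880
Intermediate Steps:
V(P) = 4 + P
z(I, C) = 4 + I + 2*C (z(I, C) = (I + C) + (4 + C) = (C + I) + (4 + C) = 4 + I + 2*C)
z(10, 19)*(-1190) = (4 + 10 + 2*19)*(-1190) = (4 + 10 + 38)*(-1190) = 52*(-1190) = -61880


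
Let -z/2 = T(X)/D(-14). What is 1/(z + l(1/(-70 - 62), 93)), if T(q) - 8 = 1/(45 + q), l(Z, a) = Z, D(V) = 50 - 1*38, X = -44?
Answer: -132/199 ≈ -0.66332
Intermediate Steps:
D(V) = 12 (D(V) = 50 - 38 = 12)
T(q) = 8 + 1/(45 + q)
z = -3/2 (z = -2*(361 + 8*(-44))/(45 - 44)/12 = -2*(361 - 352)/1/12 = -2*1*9/12 = -18/12 = -2*3/4 = -3/2 ≈ -1.5000)
1/(z + l(1/(-70 - 62), 93)) = 1/(-3/2 + 1/(-70 - 62)) = 1/(-3/2 + 1/(-132)) = 1/(-3/2 - 1/132) = 1/(-199/132) = -132/199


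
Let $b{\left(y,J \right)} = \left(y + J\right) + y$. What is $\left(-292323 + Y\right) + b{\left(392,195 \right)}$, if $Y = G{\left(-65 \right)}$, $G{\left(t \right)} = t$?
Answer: $-291409$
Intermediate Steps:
$b{\left(y,J \right)} = J + 2 y$ ($b{\left(y,J \right)} = \left(J + y\right) + y = J + 2 y$)
$Y = -65$
$\left(-292323 + Y\right) + b{\left(392,195 \right)} = \left(-292323 - 65\right) + \left(195 + 2 \cdot 392\right) = -292388 + \left(195 + 784\right) = -292388 + 979 = -291409$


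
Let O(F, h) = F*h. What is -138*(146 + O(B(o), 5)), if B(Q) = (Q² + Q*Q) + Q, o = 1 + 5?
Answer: -73968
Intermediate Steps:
o = 6
B(Q) = Q + 2*Q² (B(Q) = (Q² + Q²) + Q = 2*Q² + Q = Q + 2*Q²)
-138*(146 + O(B(o), 5)) = -138*(146 + (6*(1 + 2*6))*5) = -138*(146 + (6*(1 + 12))*5) = -138*(146 + (6*13)*5) = -138*(146 + 78*5) = -138*(146 + 390) = -138*536 = -73968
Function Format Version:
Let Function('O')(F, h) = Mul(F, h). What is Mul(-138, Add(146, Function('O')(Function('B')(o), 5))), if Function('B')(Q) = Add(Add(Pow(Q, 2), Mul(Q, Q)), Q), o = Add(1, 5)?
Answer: -73968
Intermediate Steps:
o = 6
Function('B')(Q) = Add(Q, Mul(2, Pow(Q, 2))) (Function('B')(Q) = Add(Add(Pow(Q, 2), Pow(Q, 2)), Q) = Add(Mul(2, Pow(Q, 2)), Q) = Add(Q, Mul(2, Pow(Q, 2))))
Mul(-138, Add(146, Function('O')(Function('B')(o), 5))) = Mul(-138, Add(146, Mul(Mul(6, Add(1, Mul(2, 6))), 5))) = Mul(-138, Add(146, Mul(Mul(6, Add(1, 12)), 5))) = Mul(-138, Add(146, Mul(Mul(6, 13), 5))) = Mul(-138, Add(146, Mul(78, 5))) = Mul(-138, Add(146, 390)) = Mul(-138, 536) = -73968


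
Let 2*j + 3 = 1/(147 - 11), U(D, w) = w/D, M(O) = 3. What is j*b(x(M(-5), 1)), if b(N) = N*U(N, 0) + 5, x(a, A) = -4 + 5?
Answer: -2035/272 ≈ -7.4816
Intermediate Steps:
x(a, A) = 1
b(N) = 5 (b(N) = N*(0/N) + 5 = N*0 + 5 = 0 + 5 = 5)
j = -407/272 (j = -3/2 + 1/(2*(147 - 11)) = -3/2 + (1/2)/136 = -3/2 + (1/2)*(1/136) = -3/2 + 1/272 = -407/272 ≈ -1.4963)
j*b(x(M(-5), 1)) = -407/272*5 = -2035/272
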